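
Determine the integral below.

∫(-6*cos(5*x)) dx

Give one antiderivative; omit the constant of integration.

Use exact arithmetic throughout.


Answer: -6*sin(5*x)/5.


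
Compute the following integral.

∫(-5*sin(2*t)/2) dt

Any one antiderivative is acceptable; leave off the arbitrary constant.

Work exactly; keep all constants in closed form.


Answer: 5*cos(2*t)/4.


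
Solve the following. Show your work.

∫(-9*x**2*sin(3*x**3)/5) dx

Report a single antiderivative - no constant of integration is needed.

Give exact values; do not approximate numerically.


Step 1. Substitute u = x**3, turning ∫(-9*x**2*sin(3*x**3)/5) dx into ∫(-3*sin(3*u)/5) du: now ∫(-3*sin(3*u)/5) du.
Step 2. Evaluate the standard form: now cos(3*u)/5.
Step 3. Substitute back u = x**3: now cos(3*x**3)/5.
Answer: cos(3*x**3)/5.


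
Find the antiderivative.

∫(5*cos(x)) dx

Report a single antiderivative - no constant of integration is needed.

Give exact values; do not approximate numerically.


Answer: 5*sin(x).


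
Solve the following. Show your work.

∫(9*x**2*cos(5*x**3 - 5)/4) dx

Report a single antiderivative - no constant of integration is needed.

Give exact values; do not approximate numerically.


Step 1. Substitute u = x**3 - 1, turning ∫(9*x**2*cos(5*x**3 - 5)/4) dx into ∫(3*cos(5*u)/4) du: now ∫(3*cos(5*u)/4) du.
Step 2. Evaluate the standard form: now 3*sin(5*u)/20.
Step 3. Substitute back u = x**3 - 1: now 3*sin(5*x**3 - 5)/20.
Answer: 3*sin(5*x**3 - 5)/20.


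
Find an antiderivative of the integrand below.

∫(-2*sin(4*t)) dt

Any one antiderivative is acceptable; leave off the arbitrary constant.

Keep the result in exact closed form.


Answer: cos(4*t)/2.


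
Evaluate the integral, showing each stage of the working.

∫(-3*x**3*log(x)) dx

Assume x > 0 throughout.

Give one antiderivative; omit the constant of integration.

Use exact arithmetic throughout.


Step 1. Integrate ∫(-3*x**3*log(x)) dx by parts with u = log(x), dv = (-3*x**3) dx, so v = -3*x**4/4 [assuming x > 0]: now -3*x**4*log(x)/4 + ∫(3*x**3/4) dx.
Step 2. Evaluate the standard form: now -3*x**4*log(x)/4 + 3*x**4/16.
Answer: -3*x**4*log(x)/4 + 3*x**4/16.


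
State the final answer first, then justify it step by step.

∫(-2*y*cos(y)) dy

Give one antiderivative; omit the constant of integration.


The answer is -2*y*sin(y) - 2*cos(y).
Step 1. Integrate ∫(-2*y*cos(y)) dy by parts with u = y, dv = (-2*cos(y)) dy, so v = -2*sin(y): now -2*y*sin(y) + ∫(2*sin(y)) dy.
Step 2. Evaluate the standard form: now -2*y*sin(y) - 2*cos(y).
Answer: -2*y*sin(y) - 2*cos(y).


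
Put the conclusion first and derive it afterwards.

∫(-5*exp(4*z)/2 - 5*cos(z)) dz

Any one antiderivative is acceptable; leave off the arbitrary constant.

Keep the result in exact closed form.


The answer is -5*exp(4*z)/8 - 5*sin(z).
Step 1. Rewrite: now ∫(-5*exp(4*z)/2) dz + ∫(-5*cos(z)) dz.
Step 2. Evaluate the standard form: now -5*sin(z) + ∫(-5*exp(4*z)/2) dz.
Step 3. Evaluate the standard form: now -5*exp(4*z)/8 - 5*sin(z).
Answer: -5*exp(4*z)/8 - 5*sin(z).


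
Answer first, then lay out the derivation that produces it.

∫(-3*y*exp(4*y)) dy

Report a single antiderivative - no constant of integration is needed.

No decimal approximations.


The answer is -3*y*exp(4*y)/4 + 3*exp(4*y)/16.
Step 1. Integrate ∫(-3*y*exp(4*y)) dy by parts with u = y, dv = (-3*exp(4*y)) dy, so v = -3*exp(4*y)/4: now -3*y*exp(4*y)/4 + ∫(3*exp(4*y)/4) dy.
Step 2. Evaluate the standard form: now -3*y*exp(4*y)/4 + 3*exp(4*y)/16.
Answer: -3*y*exp(4*y)/4 + 3*exp(4*y)/16.


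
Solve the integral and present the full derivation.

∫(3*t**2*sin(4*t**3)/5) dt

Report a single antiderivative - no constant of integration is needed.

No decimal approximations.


Step 1. Substitute u = t**3, turning ∫(3*t**2*sin(4*t**3)/5) dt into ∫(sin(4*u)/5) du: now ∫(sin(4*u)/5) du.
Step 2. Evaluate the standard form: now -cos(4*u)/20.
Step 3. Substitute back u = t**3: now -cos(4*t**3)/20.
Answer: -cos(4*t**3)/20.


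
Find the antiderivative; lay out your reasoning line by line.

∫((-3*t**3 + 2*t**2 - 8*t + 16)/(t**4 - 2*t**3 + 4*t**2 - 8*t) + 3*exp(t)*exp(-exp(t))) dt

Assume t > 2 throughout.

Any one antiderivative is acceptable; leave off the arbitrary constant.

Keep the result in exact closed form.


Step 1. Rewrite: now ∫((-3*t**3 + 2*t**2 - 8*t + 16)/(t**4 - 2*t**3 + 4*t**2 - 8*t)) dt + ∫(3*exp(t)*exp(-exp(t))) dt.
Step 2. Decompose ∫((-3*t**3 + 2*t**2 - 8*t + 16)/(t**4 - 2*t**3 + 4*t**2 - 8*t)) dt by partial fractions, (-3*t**3 + 2*t**2 - 8*t + 16)/(t**4 - 2*t**3 + 4*t**2 - 8*t) = -2/(t**2 + 4) - 1/(t - 2) - 2/t: now ∫(-2/t) dt + ∫(3*exp(t)*exp(-exp(t))) dt + ∫(-1/(t - 2)) dt + ∫(-2/(t**2 + 4)) dt.
Step 3. Evaluate the standard form [assuming t > 2]: now -log(t - 2) + ∫(-2/t) dt + ∫(3*exp(t)*exp(-exp(t))) dt + ∫(-2/(t**2 + 4)) dt.
Step 4. Evaluate the standard form [assuming t > 0]: now -2*log(t) - log(t - 2) + ∫(3*exp(t)*exp(-exp(t))) dt + ∫(-2/(t**2 + 4)) dt.
Step 5. Evaluate the standard form: now -2*log(t) - log(t - 2) - atan(t/2) + ∫(3*exp(t)*exp(-exp(t))) dt.
Step 6. Substitute u = exp(t), turning ∫(3*exp(t)*exp(-exp(t))) dt into ∫(3*exp(-u)) du: now -2*log(t) - log(t - 2) - atan(t/2) + ∫(3*exp(-u)) du.
Step 7. Evaluate the standard form: now -2*log(t) - log(t - 2) - atan(t/2) - 3*exp(-u).
Step 8. Substitute back u = exp(t): now -2*log(t) - log(t - 2) - atan(t/2) - 3*exp(-exp(t)).
Answer: -2*log(t) - log(t - 2) - atan(t/2) - 3*exp(-exp(t)).


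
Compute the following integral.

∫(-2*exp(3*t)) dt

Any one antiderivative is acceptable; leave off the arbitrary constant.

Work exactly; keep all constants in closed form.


Answer: -2*exp(3*t)/3.


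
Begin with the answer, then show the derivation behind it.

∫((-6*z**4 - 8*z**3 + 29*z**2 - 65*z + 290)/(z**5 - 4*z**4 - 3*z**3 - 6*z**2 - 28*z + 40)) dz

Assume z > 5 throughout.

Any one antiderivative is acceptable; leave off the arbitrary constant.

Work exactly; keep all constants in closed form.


The answer is -5*log(z - 5) - 4*log(z - 1) + 3*log(z + 2) + 3*atan(z/2)/2.
Step 1. Decompose ∫((-6*z**4 - 8*z**3 + 29*z**2 - 65*z + 290)/(z**5 - 4*z**4 - 3*z**3 - 6*z**2 - 28*z + 40)) dz by partial fractions, (-6*z**4 - 8*z**3 + 29*z**2 - 65*z + 290)/(z**5 - 4*z**4 - 3*z**3 - 6*z**2 - 28*z + 40) = 3/(z**2 + 4) + 3/(z + 2) - 4/(z - 1) - 5/(z - 5): now ∫(-5/(z - 5)) dz + ∫(-4/(z - 1)) dz + ∫(3/(z + 2)) dz + ∫(3/(z**2 + 4)) dz.
Step 2. Evaluate the standard form [assuming z > -2]: now 3*log(z + 2) + ∫(-5/(z - 5)) dz + ∫(-4/(z - 1)) dz + ∫(3/(z**2 + 4)) dz.
Step 3. Evaluate the standard form [assuming z > 5]: now -5*log(z - 5) + 3*log(z + 2) + ∫(-4/(z - 1)) dz + ∫(3/(z**2 + 4)) dz.
Step 4. Evaluate the standard form [assuming z > 1]: now -5*log(z - 5) - 4*log(z - 1) + 3*log(z + 2) + ∫(3/(z**2 + 4)) dz.
Step 5. Evaluate the standard form: now -5*log(z - 5) - 4*log(z - 1) + 3*log(z + 2) + 3*atan(z/2)/2.
Answer: -5*log(z - 5) - 4*log(z - 1) + 3*log(z + 2) + 3*atan(z/2)/2.


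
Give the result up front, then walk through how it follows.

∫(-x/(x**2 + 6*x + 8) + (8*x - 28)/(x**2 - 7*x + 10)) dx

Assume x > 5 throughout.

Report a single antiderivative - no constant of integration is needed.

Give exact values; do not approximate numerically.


The answer is 4*log(x - 5) + 4*log(x - 2) + log(x + 2) - 2*log(x + 4).
Step 1. Rewrite: now ∫(-x/(x**2 + 6*x + 8)) dx + ∫((8*x - 28)/(x**2 - 7*x + 10)) dx.
Step 2. Decompose ∫(-x/(x**2 + 6*x + 8)) dx by partial fractions, -x/(x**2 + 6*x + 8) = -2/(x + 4) + 1/(x + 2): now ∫((8*x - 28)/(x**2 - 7*x + 10)) dx + ∫(1/(x + 2)) dx + ∫(-2/(x + 4)) dx.
Step 3. Evaluate the standard form [assuming x > -4]: now -2*log(x + 4) + ∫((8*x - 28)/(x**2 - 7*x + 10)) dx + ∫(1/(x + 2)) dx.
Step 4. Evaluate the standard form [assuming x > -2]: now log(x + 2) - 2*log(x + 4) + ∫((8*x - 28)/(x**2 - 7*x + 10)) dx.
Step 5. Decompose ∫((8*x - 28)/(x**2 - 7*x + 10)) dx by partial fractions, (8*x - 28)/(x**2 - 7*x + 10) = 4/(x - 2) + 4/(x - 5): now log(x + 2) - 2*log(x + 4) + ∫(4/(x - 5)) dx + ∫(4/(x - 2)) dx.
Step 6. Evaluate the standard form [assuming x > 5]: now 4*log(x - 5) + log(x + 2) - 2*log(x + 4) + ∫(4/(x - 2)) dx.
Step 7. Evaluate the standard form [assuming x > 2]: now 4*log(x - 5) + 4*log(x - 2) + log(x + 2) - 2*log(x + 4).
Answer: 4*log(x - 5) + 4*log(x - 2) + log(x + 2) - 2*log(x + 4).


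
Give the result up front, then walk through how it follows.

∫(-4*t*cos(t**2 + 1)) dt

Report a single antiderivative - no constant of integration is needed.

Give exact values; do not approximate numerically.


The answer is -2*sin(t**2 + 1).
Step 1. Substitute u = t**2 + 1, turning ∫(-4*t*cos(t**2 + 1)) dt into ∫(-2*cos(u)) du: now ∫(-2*cos(u)) du.
Step 2. Evaluate the standard form: now -2*sin(u).
Step 3. Substitute back u = t**2 + 1: now -2*sin(t**2 + 1).
Answer: -2*sin(t**2 + 1).


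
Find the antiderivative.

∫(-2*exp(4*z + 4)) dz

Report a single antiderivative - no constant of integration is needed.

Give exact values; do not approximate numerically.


Answer: -exp(4*z + 4)/2.


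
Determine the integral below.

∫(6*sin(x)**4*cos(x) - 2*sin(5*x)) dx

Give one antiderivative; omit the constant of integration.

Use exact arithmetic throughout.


Answer: 6*sin(x)**5/5 + 2*cos(5*x)/5.


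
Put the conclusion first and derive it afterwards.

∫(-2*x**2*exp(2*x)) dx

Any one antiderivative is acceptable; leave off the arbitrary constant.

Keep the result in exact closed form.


The answer is -x**2*exp(2*x) + x*exp(2*x) - exp(2*x)/2.
Step 1. Integrate ∫(-2*x**2*exp(2*x)) dx by parts with u = x**2, dv = (-2*exp(2*x)) dx, so v = -exp(2*x): now -x**2*exp(2*x) + ∫(2*x*exp(2*x)) dx.
Step 2. Integrate ∫(2*x*exp(2*x)) dx by parts with u = x, dv = (2*exp(2*x)) dx, so v = exp(2*x): now -x**2*exp(2*x) + x*exp(2*x) + ∫(-exp(2*x)) dx.
Step 3. Evaluate the standard form: now -x**2*exp(2*x) + x*exp(2*x) - exp(2*x)/2.
Answer: -x**2*exp(2*x) + x*exp(2*x) - exp(2*x)/2.


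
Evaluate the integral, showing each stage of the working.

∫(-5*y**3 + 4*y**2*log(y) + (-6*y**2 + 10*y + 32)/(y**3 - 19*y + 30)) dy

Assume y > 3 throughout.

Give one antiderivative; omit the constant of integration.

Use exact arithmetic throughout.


Step 1. Rewrite: now ∫(-5*y**3) dy + ∫(4*y**2*log(y)) dy + ∫((-6*y**2 + 10*y + 32)/(y**3 - 19*y + 30)) dy.
Step 2. Evaluate the standard form: now -5*y**4/4 + ∫(4*y**2*log(y)) dy + ∫((-6*y**2 + 10*y + 32)/(y**3 - 19*y + 30)) dy.
Step 3. Decompose ∫((-6*y**2 + 10*y + 32)/(y**3 - 19*y + 30)) dy by partial fractions, (-6*y**2 + 10*y + 32)/(y**3 - 19*y + 30) = -3/(y + 5) - 4/(y - 2) + 1/(y - 3): now -5*y**4/4 + ∫(4*y**2*log(y)) dy + ∫(1/(y - 3)) dy + ∫(-4/(y - 2)) dy + ∫(-3/(y + 5)) dy.
Step 4. Evaluate the standard form [assuming y > 3]: now -5*y**4/4 + log(y - 3) + ∫(4*y**2*log(y)) dy + ∫(-4/(y - 2)) dy + ∫(-3/(y + 5)) dy.
Step 5. Evaluate the standard form [assuming y > -5]: now -5*y**4/4 + log(y - 3) - 3*log(y + 5) + ∫(4*y**2*log(y)) dy + ∫(-4/(y - 2)) dy.
Step 6. Evaluate the standard form [assuming y > 2]: now -5*y**4/4 + log(y - 3) - 4*log(y - 2) - 3*log(y + 5) + ∫(4*y**2*log(y)) dy.
Step 7. Integrate ∫(4*y**2*log(y)) dy by parts with u = log(y), dv = (4*y**2) dy, so v = 4*y**3/3 [assuming y > 0]: now -5*y**4/4 + 4*y**3*log(y)/3 + log(y - 3) - 4*log(y - 2) - 3*log(y + 5) + ∫(-4*y**2/3) dy.
Step 8. Evaluate the standard form: now -5*y**4/4 + 4*y**3*log(y)/3 - 4*y**3/9 + log(y - 3) - 4*log(y - 2) - 3*log(y + 5).
Answer: -5*y**4/4 + 4*y**3*log(y)/3 - 4*y**3/9 + log(y - 3) - 4*log(y - 2) - 3*log(y + 5).


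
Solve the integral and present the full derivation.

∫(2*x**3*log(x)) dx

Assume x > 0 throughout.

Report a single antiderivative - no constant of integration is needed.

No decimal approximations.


Step 1. Integrate ∫(2*x**3*log(x)) dx by parts with u = log(x), dv = (2*x**3) dx, so v = x**4/2 [assuming x > 0]: now x**4*log(x)/2 + ∫(-x**3/2) dx.
Step 2. Evaluate the standard form: now x**4*log(x)/2 - x**4/8.
Answer: x**4*log(x)/2 - x**4/8.


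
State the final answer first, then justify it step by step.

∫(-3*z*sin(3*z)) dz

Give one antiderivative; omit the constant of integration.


The answer is z*cos(3*z) - sin(3*z)/3.
Step 1. Integrate ∫(-3*z*sin(3*z)) dz by parts with u = z, dv = (-3*sin(3*z)) dz, so v = cos(3*z): now z*cos(3*z) + ∫(-cos(3*z)) dz.
Step 2. Evaluate the standard form: now z*cos(3*z) - sin(3*z)/3.
Answer: z*cos(3*z) - sin(3*z)/3.


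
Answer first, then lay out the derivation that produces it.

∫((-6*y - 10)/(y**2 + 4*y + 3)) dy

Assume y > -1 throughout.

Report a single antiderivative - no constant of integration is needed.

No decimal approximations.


The answer is -2*log(y + 1) - 4*log(y + 3).
Step 1. Decompose ∫((-6*y - 10)/(y**2 + 4*y + 3)) dy by partial fractions, (-6*y - 10)/(y**2 + 4*y + 3) = -4/(y + 3) - 2/(y + 1): now ∫(-2/(y + 1)) dy + ∫(-4/(y + 3)) dy.
Step 2. Evaluate the standard form [assuming y > -1]: now -2*log(y + 1) + ∫(-4/(y + 3)) dy.
Step 3. Evaluate the standard form [assuming y > -3]: now -2*log(y + 1) - 4*log(y + 3).
Answer: -2*log(y + 1) - 4*log(y + 3).


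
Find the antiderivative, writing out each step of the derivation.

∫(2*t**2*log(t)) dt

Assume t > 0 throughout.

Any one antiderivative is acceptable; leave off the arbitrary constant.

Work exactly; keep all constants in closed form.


Step 1. Integrate ∫(2*t**2*log(t)) dt by parts with u = log(t), dv = (2*t**2) dt, so v = 2*t**3/3 [assuming t > 0]: now 2*t**3*log(t)/3 + ∫(-2*t**2/3) dt.
Step 2. Evaluate the standard form: now 2*t**3*log(t)/3 - 2*t**3/9.
Answer: 2*t**3*log(t)/3 - 2*t**3/9.


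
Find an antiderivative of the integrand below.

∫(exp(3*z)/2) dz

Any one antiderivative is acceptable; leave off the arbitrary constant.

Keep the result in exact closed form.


Answer: exp(3*z)/6.


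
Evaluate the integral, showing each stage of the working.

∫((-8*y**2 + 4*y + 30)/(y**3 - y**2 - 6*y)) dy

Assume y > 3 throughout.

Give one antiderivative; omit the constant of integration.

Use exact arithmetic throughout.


Step 1. Decompose ∫((-8*y**2 + 4*y + 30)/(y**3 - y**2 - 6*y)) dy by partial fractions, (-8*y**2 + 4*y + 30)/(y**3 - y**2 - 6*y) = -1/(y + 2) - 2/(y - 3) - 5/y: now ∫(-5/y) dy + ∫(-2/(y - 3)) dy + ∫(-1/(y + 2)) dy.
Step 2. Evaluate the standard form [assuming y > 0]: now -5*log(y) + ∫(-2/(y - 3)) dy + ∫(-1/(y + 2)) dy.
Step 3. Evaluate the standard form [assuming y > 3]: now -5*log(y) - 2*log(y - 3) + ∫(-1/(y + 2)) dy.
Step 4. Evaluate the standard form [assuming y > -2]: now -5*log(y) - 2*log(y - 3) - log(y + 2).
Answer: -5*log(y) - 2*log(y - 3) - log(y + 2).


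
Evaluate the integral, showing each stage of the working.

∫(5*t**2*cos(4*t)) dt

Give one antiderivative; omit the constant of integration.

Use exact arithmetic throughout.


Step 1. Integrate ∫(5*t**2*cos(4*t)) dt by parts with u = t**2, dv = (5*cos(4*t)) dt, so v = 5*sin(4*t)/4: now 5*t**2*sin(4*t)/4 + ∫(-5*t*sin(4*t)/2) dt.
Step 2. Integrate ∫(-5*t*sin(4*t)/2) dt by parts with u = t, dv = (-5*sin(4*t)/2) dt, so v = 5*cos(4*t)/8: now 5*t**2*sin(4*t)/4 + 5*t*cos(4*t)/8 + ∫(-5*cos(4*t)/8) dt.
Step 3. Evaluate the standard form: now 5*t**2*sin(4*t)/4 + 5*t*cos(4*t)/8 - 5*sin(4*t)/32.
Answer: 5*t**2*sin(4*t)/4 + 5*t*cos(4*t)/8 - 5*sin(4*t)/32.


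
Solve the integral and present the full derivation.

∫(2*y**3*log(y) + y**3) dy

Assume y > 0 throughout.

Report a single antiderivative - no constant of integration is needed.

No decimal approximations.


Step 1. Rewrite: now ∫(y**3) dy + ∫(2*y**3*log(y)) dy.
Step 2. Integrate ∫(2*y**3*log(y)) dy by parts with u = log(y), dv = (2*y**3) dy, so v = y**4/2 [assuming y > 0]: now y**4*log(y)/2 + ∫(-y**3/2) dy + ∫(y**3) dy.
Step 3. Evaluate the standard form: now y**4*log(y)/2 - y**4/8 + ∫(y**3) dy.
Step 4. Evaluate the standard form: now y**4*log(y)/2 + y**4/8.
Answer: y**4*log(y)/2 + y**4/8.


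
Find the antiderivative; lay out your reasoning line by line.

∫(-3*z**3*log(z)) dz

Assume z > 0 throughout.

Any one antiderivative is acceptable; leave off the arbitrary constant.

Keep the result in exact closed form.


Step 1. Integrate ∫(-3*z**3*log(z)) dz by parts with u = log(z), dv = (-3*z**3) dz, so v = -3*z**4/4 [assuming z > 0]: now -3*z**4*log(z)/4 + ∫(3*z**3/4) dz.
Step 2. Evaluate the standard form: now -3*z**4*log(z)/4 + 3*z**4/16.
Answer: -3*z**4*log(z)/4 + 3*z**4/16.


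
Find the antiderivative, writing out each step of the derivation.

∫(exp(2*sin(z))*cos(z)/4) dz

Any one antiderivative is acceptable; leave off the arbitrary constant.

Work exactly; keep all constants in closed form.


Step 1. Substitute u = sin(z), turning ∫(exp(2*sin(z))*cos(z)/4) dz into ∫(exp(2*u)/4) du: now ∫(exp(2*u)/4) du.
Step 2. Evaluate the standard form: now exp(2*u)/8.
Step 3. Substitute back u = sin(z): now exp(2*sin(z))/8.
Answer: exp(2*sin(z))/8.


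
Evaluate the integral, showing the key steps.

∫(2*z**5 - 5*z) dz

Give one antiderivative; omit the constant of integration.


Step 1. Rewrite: now ∫(-5*z) dz + ∫(2*z**5) dz.
Step 2. Evaluate the standard form: now -5*z**2/2 + ∫(2*z**5) dz.
Step 3. Evaluate the standard form: now z**6/3 - 5*z**2/2.
Answer: z**6/3 - 5*z**2/2.


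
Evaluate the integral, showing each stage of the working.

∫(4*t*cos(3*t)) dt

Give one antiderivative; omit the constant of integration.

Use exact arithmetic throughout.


Step 1. Integrate ∫(4*t*cos(3*t)) dt by parts with u = t, dv = (4*cos(3*t)) dt, so v = 4*sin(3*t)/3: now 4*t*sin(3*t)/3 + ∫(-4*sin(3*t)/3) dt.
Step 2. Evaluate the standard form: now 4*t*sin(3*t)/3 + 4*cos(3*t)/9.
Answer: 4*t*sin(3*t)/3 + 4*cos(3*t)/9.


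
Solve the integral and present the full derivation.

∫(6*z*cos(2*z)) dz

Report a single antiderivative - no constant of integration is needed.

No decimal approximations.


Step 1. Integrate ∫(6*z*cos(2*z)) dz by parts with u = z, dv = (6*cos(2*z)) dz, so v = 3*sin(2*z): now 3*z*sin(2*z) + ∫(-3*sin(2*z)) dz.
Step 2. Evaluate the standard form: now 3*z*sin(2*z) + 3*cos(2*z)/2.
Answer: 3*z*sin(2*z) + 3*cos(2*z)/2.


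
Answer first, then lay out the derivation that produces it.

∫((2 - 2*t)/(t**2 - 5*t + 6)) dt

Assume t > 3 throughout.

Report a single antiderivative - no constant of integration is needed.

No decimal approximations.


The answer is -4*log(t - 3) + 2*log(t - 2).
Step 1. Decompose ∫((2 - 2*t)/(t**2 - 5*t + 6)) dt by partial fractions, (2 - 2*t)/(t**2 - 5*t + 6) = 2/(t - 2) - 4/(t - 3): now ∫(-4/(t - 3)) dt + ∫(2/(t - 2)) dt.
Step 2. Evaluate the standard form [assuming t > 3]: now -4*log(t - 3) + ∫(2/(t - 2)) dt.
Step 3. Evaluate the standard form [assuming t > 2]: now -4*log(t - 3) + 2*log(t - 2).
Answer: -4*log(t - 3) + 2*log(t - 2).


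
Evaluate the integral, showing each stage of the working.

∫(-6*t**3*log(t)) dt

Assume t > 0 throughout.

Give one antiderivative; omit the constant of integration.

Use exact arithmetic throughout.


Step 1. Integrate ∫(-6*t**3*log(t)) dt by parts with u = log(t), dv = (-6*t**3) dt, so v = -3*t**4/2 [assuming t > 0]: now -3*t**4*log(t)/2 + ∫(3*t**3/2) dt.
Step 2. Evaluate the standard form: now -3*t**4*log(t)/2 + 3*t**4/8.
Answer: -3*t**4*log(t)/2 + 3*t**4/8.


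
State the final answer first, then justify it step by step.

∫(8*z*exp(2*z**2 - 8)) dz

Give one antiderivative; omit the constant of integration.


The answer is 2*exp(2*z**2 - 8).
Step 1. Substitute u = z**2 - 4, turning ∫(8*z*exp(2*z**2 - 8)) dz into ∫(4*exp(2*u)) du: now ∫(4*exp(2*u)) du.
Step 2. Evaluate the standard form: now 2*exp(2*u).
Step 3. Substitute back u = z**2 - 4: now 2*exp(2*z**2 - 8).
Answer: 2*exp(2*z**2 - 8).


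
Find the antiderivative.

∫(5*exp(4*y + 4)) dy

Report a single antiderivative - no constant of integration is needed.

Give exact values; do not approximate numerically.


Answer: 5*exp(4*y + 4)/4.


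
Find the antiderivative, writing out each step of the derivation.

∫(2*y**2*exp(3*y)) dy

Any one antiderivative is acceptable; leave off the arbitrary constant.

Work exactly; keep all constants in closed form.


Step 1. Integrate ∫(2*y**2*exp(3*y)) dy by parts with u = y**2, dv = (2*exp(3*y)) dy, so v = 2*exp(3*y)/3: now 2*y**2*exp(3*y)/3 + ∫(-4*y*exp(3*y)/3) dy.
Step 2. Integrate ∫(-4*y*exp(3*y)/3) dy by parts with u = y, dv = (-4*exp(3*y)/3) dy, so v = -4*exp(3*y)/9: now 2*y**2*exp(3*y)/3 - 4*y*exp(3*y)/9 + ∫(4*exp(3*y)/9) dy.
Step 3. Evaluate the standard form: now 2*y**2*exp(3*y)/3 - 4*y*exp(3*y)/9 + 4*exp(3*y)/27.
Answer: 2*y**2*exp(3*y)/3 - 4*y*exp(3*y)/9 + 4*exp(3*y)/27.


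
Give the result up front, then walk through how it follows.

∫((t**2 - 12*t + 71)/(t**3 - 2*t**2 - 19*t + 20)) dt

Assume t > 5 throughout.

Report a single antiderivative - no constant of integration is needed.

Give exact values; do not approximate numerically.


The answer is log(t - 5) - 3*log(t - 1) + 3*log(t + 4).
Step 1. Decompose ∫((t**2 - 12*t + 71)/(t**3 - 2*t**2 - 19*t + 20)) dt by partial fractions, (t**2 - 12*t + 71)/(t**3 - 2*t**2 - 19*t + 20) = 3/(t + 4) - 3/(t - 1) + 1/(t - 5): now ∫(1/(t - 5)) dt + ∫(-3/(t - 1)) dt + ∫(3/(t + 4)) dt.
Step 2. Evaluate the standard form [assuming t > 5]: now log(t - 5) + ∫(-3/(t - 1)) dt + ∫(3/(t + 4)) dt.
Step 3. Evaluate the standard form [assuming t > -4]: now log(t - 5) + 3*log(t + 4) + ∫(-3/(t - 1)) dt.
Step 4. Evaluate the standard form [assuming t > 1]: now log(t - 5) - 3*log(t - 1) + 3*log(t + 4).
Answer: log(t - 5) - 3*log(t - 1) + 3*log(t + 4).


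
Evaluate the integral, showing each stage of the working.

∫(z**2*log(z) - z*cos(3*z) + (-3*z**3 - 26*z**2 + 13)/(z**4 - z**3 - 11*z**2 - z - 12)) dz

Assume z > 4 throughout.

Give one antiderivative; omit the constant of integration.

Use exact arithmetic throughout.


Step 1. Rewrite: now ∫(-z*cos(3*z)) dz + ∫(z**2*log(z)) dz + ∫((-3*z**3 - 26*z**2 + 13)/(z**4 - z**3 - 11*z**2 - z - 12)) dz.
Step 2. Integrate ∫(z**2*log(z)) dz by parts with u = log(z), dv = (z**2) dz, so v = z**3/3 [assuming z > 0]: now z**3*log(z)/3 + ∫(-z**2/3) dz + ∫(-z*cos(3*z)) dz + ∫((-3*z**3 - 26*z**2 + 13)/(z**4 - z**3 - 11*z**2 - z - 12)) dz.
Step 3. Evaluate the standard form: now z**3*log(z)/3 - z**3/9 + ∫(-z*cos(3*z)) dz + ∫((-3*z**3 - 26*z**2 + 13)/(z**4 - z**3 - 11*z**2 - z - 12)) dz.
Step 4. Decompose ∫((-3*z**3 - 26*z**2 + 13)/(z**4 - z**3 - 11*z**2 - z - 12)) dz by partial fractions, (-3*z**3 - 26*z**2 + 13)/(z**4 - z**3 - 11*z**2 - z - 12) = -3/(z**2 + 1) + 2/(z + 3) - 5/(z - 4): now z**3*log(z)/3 - z**3/9 + ∫(-z*cos(3*z)) dz + ∫(-5/(z - 4)) dz + ∫(2/(z + 3)) dz + ∫(-3/(z**2 + 1)) dz.
Step 5. Evaluate the standard form [assuming z > -3]: now z**3*log(z)/3 - z**3/9 + 2*log(z + 3) + ∫(-z*cos(3*z)) dz + ∫(-5/(z - 4)) dz + ∫(-3/(z**2 + 1)) dz.
Step 6. Evaluate the standard form [assuming z > 4]: now z**3*log(z)/3 - z**3/9 - 5*log(z - 4) + 2*log(z + 3) + ∫(-z*cos(3*z)) dz + ∫(-3/(z**2 + 1)) dz.
Step 7. Evaluate the standard form: now z**3*log(z)/3 - z**3/9 - 5*log(z - 4) + 2*log(z + 3) - 3*atan(z) + ∫(-z*cos(3*z)) dz.
Step 8. Integrate ∫(-z*cos(3*z)) dz by parts with u = z, dv = (-cos(3*z)) dz, so v = -sin(3*z)/3: now z**3*log(z)/3 - z**3/9 - z*sin(3*z)/3 - 5*log(z - 4) + 2*log(z + 3) - 3*atan(z) + ∫(sin(3*z)/3) dz.
Step 9. Evaluate the standard form: now z**3*log(z)/3 - z**3/9 - z*sin(3*z)/3 - 5*log(z - 4) + 2*log(z + 3) - cos(3*z)/9 - 3*atan(z).
Answer: z**3*log(z)/3 - z**3/9 - z*sin(3*z)/3 - 5*log(z - 4) + 2*log(z + 3) - cos(3*z)/9 - 3*atan(z).


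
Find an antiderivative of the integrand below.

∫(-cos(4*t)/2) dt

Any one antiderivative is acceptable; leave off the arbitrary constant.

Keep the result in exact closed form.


Answer: -sin(4*t)/8.


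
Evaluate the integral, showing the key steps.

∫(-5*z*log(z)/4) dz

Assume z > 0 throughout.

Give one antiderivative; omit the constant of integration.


Step 1. Integrate ∫(-5*z*log(z)/4) dz by parts with u = log(z), dv = (-5*z/4) dz, so v = -5*z**2/8 [assuming z > 0]: now -5*z**2*log(z)/8 + ∫(5*z/8) dz.
Step 2. Evaluate the standard form: now -5*z**2*log(z)/8 + 5*z**2/16.
Answer: -5*z**2*log(z)/8 + 5*z**2/16.


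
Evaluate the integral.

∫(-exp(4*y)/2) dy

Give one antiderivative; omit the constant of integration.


Answer: -exp(4*y)/8.


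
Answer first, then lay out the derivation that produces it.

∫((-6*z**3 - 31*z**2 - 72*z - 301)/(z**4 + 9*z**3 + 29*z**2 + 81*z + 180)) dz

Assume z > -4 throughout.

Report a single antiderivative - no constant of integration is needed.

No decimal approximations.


The answer is -5*log(z + 4) - log(z + 5) - 2*atan(z/3)/3.
Step 1. Decompose ∫((-6*z**3 - 31*z**2 - 72*z - 301)/(z**4 + 9*z**3 + 29*z**2 + 81*z + 180)) dz by partial fractions, (-6*z**3 - 31*z**2 - 72*z - 301)/(z**4 + 9*z**3 + 29*z**2 + 81*z + 180) = -2/(z**2 + 9) - 1/(z + 5) - 5/(z + 4): now ∫(-5/(z + 4)) dz + ∫(-1/(z + 5)) dz + ∫(-2/(z**2 + 9)) dz.
Step 2. Evaluate the standard form [assuming z > -5]: now -log(z + 5) + ∫(-5/(z + 4)) dz + ∫(-2/(z**2 + 9)) dz.
Step 3. Evaluate the standard form [assuming z > -4]: now -5*log(z + 4) - log(z + 5) + ∫(-2/(z**2 + 9)) dz.
Step 4. Evaluate the standard form: now -5*log(z + 4) - log(z + 5) - 2*atan(z/3)/3.
Answer: -5*log(z + 4) - log(z + 5) - 2*atan(z/3)/3.


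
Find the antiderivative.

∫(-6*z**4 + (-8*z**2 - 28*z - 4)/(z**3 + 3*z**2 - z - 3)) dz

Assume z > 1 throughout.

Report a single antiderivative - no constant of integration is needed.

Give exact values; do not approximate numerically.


Answer: -6*z**5/5 - 5*log(z - 1) - 4*log(z + 1) + log(z + 3).


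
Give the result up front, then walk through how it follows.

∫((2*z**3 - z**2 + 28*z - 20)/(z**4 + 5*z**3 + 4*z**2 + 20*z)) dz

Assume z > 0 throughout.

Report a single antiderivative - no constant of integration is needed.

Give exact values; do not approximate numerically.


The answer is -log(z) + 3*log(z + 5) + 2*atan(z/2).
Step 1. Decompose ∫((2*z**3 - z**2 + 28*z - 20)/(z**4 + 5*z**3 + 4*z**2 + 20*z)) dz by partial fractions, (2*z**3 - z**2 + 28*z - 20)/(z**4 + 5*z**3 + 4*z**2 + 20*z) = 4/(z**2 + 4) + 3/(z + 5) - 1/z: now ∫(-1/z) dz + ∫(3/(z + 5)) dz + ∫(4/(z**2 + 4)) dz.
Step 2. Evaluate the standard form [assuming z > -5]: now 3*log(z + 5) + ∫(-1/z) dz + ∫(4/(z**2 + 4)) dz.
Step 3. Evaluate the standard form [assuming z > 0]: now -log(z) + 3*log(z + 5) + ∫(4/(z**2 + 4)) dz.
Step 4. Evaluate the standard form: now -log(z) + 3*log(z + 5) + 2*atan(z/2).
Answer: -log(z) + 3*log(z + 5) + 2*atan(z/2).


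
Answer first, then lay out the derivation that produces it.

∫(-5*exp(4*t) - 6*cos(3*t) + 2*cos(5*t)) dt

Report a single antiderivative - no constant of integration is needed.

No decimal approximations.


The answer is -5*exp(4*t)/4 - 2*sin(3*t) + 2*sin(5*t)/5.
Step 1. Rewrite: now ∫(-5*exp(4*t)) dt + ∫(-6*cos(3*t)) dt + ∫(2*cos(5*t)) dt.
Step 2. Evaluate the standard form: now -2*sin(3*t) + ∫(-5*exp(4*t)) dt + ∫(2*cos(5*t)) dt.
Step 3. Evaluate the standard form: now -5*exp(4*t)/4 - 2*sin(3*t) + ∫(2*cos(5*t)) dt.
Step 4. Evaluate the standard form: now -5*exp(4*t)/4 - 2*sin(3*t) + 2*sin(5*t)/5.
Answer: -5*exp(4*t)/4 - 2*sin(3*t) + 2*sin(5*t)/5.


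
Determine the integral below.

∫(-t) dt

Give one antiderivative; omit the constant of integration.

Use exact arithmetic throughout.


Answer: -t**2/2.


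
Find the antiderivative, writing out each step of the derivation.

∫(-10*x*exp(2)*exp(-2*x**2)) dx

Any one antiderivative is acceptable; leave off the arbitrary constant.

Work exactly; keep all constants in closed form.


Step 1. Substitute u = x**2 - 1, turning ∫(-10*x*exp(2)*exp(-2*x**2)) dx into ∫(-5*exp(-2*u)) du: now ∫(-5*exp(-2*u)) du.
Step 2. Evaluate the standard form: now 5*exp(-2*u)/2.
Step 3. Substitute back u = x**2 - 1: now 5*exp(2 - 2*x**2)/2.
Answer: 5*exp(2 - 2*x**2)/2.


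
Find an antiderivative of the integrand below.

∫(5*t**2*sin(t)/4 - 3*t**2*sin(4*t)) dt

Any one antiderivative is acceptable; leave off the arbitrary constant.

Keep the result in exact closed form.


Answer: -5*t**2*cos(t)/4 + 3*t**2*cos(4*t)/4 + 5*t*sin(t)/2 - 3*t*sin(4*t)/8 + 5*cos(t)/2 - 3*cos(4*t)/32.


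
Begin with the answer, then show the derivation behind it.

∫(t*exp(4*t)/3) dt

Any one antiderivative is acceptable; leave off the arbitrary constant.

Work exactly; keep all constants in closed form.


The answer is t*exp(4*t)/12 - exp(4*t)/48.
Step 1. Integrate ∫(t*exp(4*t)/3) dt by parts with u = t, dv = (exp(4*t)/3) dt, so v = exp(4*t)/12: now t*exp(4*t)/12 + ∫(-exp(4*t)/12) dt.
Step 2. Evaluate the standard form: now t*exp(4*t)/12 - exp(4*t)/48.
Answer: t*exp(4*t)/12 - exp(4*t)/48.


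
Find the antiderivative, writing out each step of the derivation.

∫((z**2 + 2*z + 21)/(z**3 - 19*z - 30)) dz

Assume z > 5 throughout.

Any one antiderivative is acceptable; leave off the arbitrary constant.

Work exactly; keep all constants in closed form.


Step 1. Decompose ∫((z**2 + 2*z + 21)/(z**3 - 19*z - 30)) dz by partial fractions, (z**2 + 2*z + 21)/(z**3 - 19*z - 30) = 3/(z + 3) - 3/(z + 2) + 1/(z - 5): now ∫(1/(z - 5)) dz + ∫(-3/(z + 2)) dz + ∫(3/(z + 3)) dz.
Step 2. Evaluate the standard form [assuming z > -2]: now -3*log(z + 2) + ∫(1/(z - 5)) dz + ∫(3/(z + 3)) dz.
Step 3. Evaluate the standard form [assuming z > -3]: now -3*log(z + 2) + 3*log(z + 3) + ∫(1/(z - 5)) dz.
Step 4. Evaluate the standard form [assuming z > 5]: now log(z - 5) - 3*log(z + 2) + 3*log(z + 3).
Answer: log(z - 5) - 3*log(z + 2) + 3*log(z + 3).


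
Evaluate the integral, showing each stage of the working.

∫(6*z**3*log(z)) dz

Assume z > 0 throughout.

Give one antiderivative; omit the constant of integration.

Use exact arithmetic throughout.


Step 1. Integrate ∫(6*z**3*log(z)) dz by parts with u = log(z), dv = (6*z**3) dz, so v = 3*z**4/2 [assuming z > 0]: now 3*z**4*log(z)/2 + ∫(-3*z**3/2) dz.
Step 2. Evaluate the standard form: now 3*z**4*log(z)/2 - 3*z**4/8.
Answer: 3*z**4*log(z)/2 - 3*z**4/8.


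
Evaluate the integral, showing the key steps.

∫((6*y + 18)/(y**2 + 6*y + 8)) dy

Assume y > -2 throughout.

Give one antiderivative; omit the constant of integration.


Step 1. Decompose ∫((6*y + 18)/(y**2 + 6*y + 8)) dy by partial fractions, (6*y + 18)/(y**2 + 6*y + 8) = 3/(y + 4) + 3/(y + 2): now ∫(3/(y + 2)) dy + ∫(3/(y + 4)) dy.
Step 2. Evaluate the standard form [assuming y > -2]: now 3*log(y + 2) + ∫(3/(y + 4)) dy.
Step 3. Evaluate the standard form [assuming y > -4]: now 3*log(y + 2) + 3*log(y + 4).
Answer: 3*log(y + 2) + 3*log(y + 4).


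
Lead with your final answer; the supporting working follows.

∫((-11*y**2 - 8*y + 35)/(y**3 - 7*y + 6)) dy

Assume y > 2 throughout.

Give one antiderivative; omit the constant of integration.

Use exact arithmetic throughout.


The answer is -5*log(y - 2) - 4*log(y - 1) - 2*log(y + 3).
Step 1. Decompose ∫((-11*y**2 - 8*y + 35)/(y**3 - 7*y + 6)) dy by partial fractions, (-11*y**2 - 8*y + 35)/(y**3 - 7*y + 6) = -2/(y + 3) - 4/(y - 1) - 5/(y - 2): now ∫(-5/(y - 2)) dy + ∫(-4/(y - 1)) dy + ∫(-2/(y + 3)) dy.
Step 2. Evaluate the standard form [assuming y > 1]: now -4*log(y - 1) + ∫(-5/(y - 2)) dy + ∫(-2/(y + 3)) dy.
Step 3. Evaluate the standard form [assuming y > -3]: now -4*log(y - 1) - 2*log(y + 3) + ∫(-5/(y - 2)) dy.
Step 4. Evaluate the standard form [assuming y > 2]: now -5*log(y - 2) - 4*log(y - 1) - 2*log(y + 3).
Answer: -5*log(y - 2) - 4*log(y - 1) - 2*log(y + 3).


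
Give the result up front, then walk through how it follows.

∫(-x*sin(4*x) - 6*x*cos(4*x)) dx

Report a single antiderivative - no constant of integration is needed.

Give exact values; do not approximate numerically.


The answer is -3*x*sin(4*x)/2 + x*cos(4*x)/4 - sin(4*x)/16 - 3*cos(4*x)/8.
Step 1. Rewrite: now ∫(-x*sin(4*x)) dx + ∫(-6*x*cos(4*x)) dx.
Step 2. Integrate ∫(-x*sin(4*x)) dx by parts with u = x, dv = (-sin(4*x)) dx, so v = cos(4*x)/4: now x*cos(4*x)/4 + ∫(-6*x*cos(4*x)) dx + ∫(-cos(4*x)/4) dx.
Step 3. Evaluate the standard form: now x*cos(4*x)/4 - sin(4*x)/16 + ∫(-6*x*cos(4*x)) dx.
Step 4. Integrate ∫(-6*x*cos(4*x)) dx by parts with u = x, dv = (-6*cos(4*x)) dx, so v = -3*sin(4*x)/2: now -3*x*sin(4*x)/2 + x*cos(4*x)/4 - sin(4*x)/16 + ∫(3*sin(4*x)/2) dx.
Step 5. Evaluate the standard form: now -3*x*sin(4*x)/2 + x*cos(4*x)/4 - sin(4*x)/16 - 3*cos(4*x)/8.
Answer: -3*x*sin(4*x)/2 + x*cos(4*x)/4 - sin(4*x)/16 - 3*cos(4*x)/8.


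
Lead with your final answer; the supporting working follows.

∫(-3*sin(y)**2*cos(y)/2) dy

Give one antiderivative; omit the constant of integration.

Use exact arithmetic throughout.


The answer is -sin(y)**3/2.
Step 1. Substitute u = sin(y), turning ∫(-3*sin(y)**2*cos(y)/2) dy into ∫(-3*u**2/2) du: now ∫(-3*u**2/2) du.
Step 2. Evaluate the standard form: now -u**3/2.
Step 3. Substitute back u = sin(y): now -sin(y)**3/2.
Answer: -sin(y)**3/2.


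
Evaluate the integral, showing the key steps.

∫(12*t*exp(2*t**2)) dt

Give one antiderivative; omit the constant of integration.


Step 1. Substitute u = t**2, turning ∫(12*t*exp(2*t**2)) dt into ∫(6*exp(2*u)) du: now ∫(6*exp(2*u)) du.
Step 2. Evaluate the standard form: now 3*exp(2*u).
Step 3. Substitute back u = t**2: now 3*exp(2*t**2).
Answer: 3*exp(2*t**2).


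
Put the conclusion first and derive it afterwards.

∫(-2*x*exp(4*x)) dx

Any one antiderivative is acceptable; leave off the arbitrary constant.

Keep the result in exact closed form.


The answer is -x*exp(4*x)/2 + exp(4*x)/8.
Step 1. Integrate ∫(-2*x*exp(4*x)) dx by parts with u = x, dv = (-2*exp(4*x)) dx, so v = -exp(4*x)/2: now -x*exp(4*x)/2 + ∫(exp(4*x)/2) dx.
Step 2. Evaluate the standard form: now -x*exp(4*x)/2 + exp(4*x)/8.
Answer: -x*exp(4*x)/2 + exp(4*x)/8.


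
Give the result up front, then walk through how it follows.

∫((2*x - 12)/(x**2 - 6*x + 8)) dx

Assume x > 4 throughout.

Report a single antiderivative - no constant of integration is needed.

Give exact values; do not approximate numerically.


The answer is -2*log(x - 4) + 4*log(x - 2).
Step 1. Decompose ∫((2*x - 12)/(x**2 - 6*x + 8)) dx by partial fractions, (2*x - 12)/(x**2 - 6*x + 8) = 4/(x - 2) - 2/(x - 4): now ∫(-2/(x - 4)) dx + ∫(4/(x - 2)) dx.
Step 2. Evaluate the standard form [assuming x > 4]: now -2*log(x - 4) + ∫(4/(x - 2)) dx.
Step 3. Evaluate the standard form [assuming x > 2]: now -2*log(x - 4) + 4*log(x - 2).
Answer: -2*log(x - 4) + 4*log(x - 2).


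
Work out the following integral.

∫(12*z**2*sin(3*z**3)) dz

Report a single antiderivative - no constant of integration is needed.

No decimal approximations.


Answer: -4*cos(3*z**3)/3.


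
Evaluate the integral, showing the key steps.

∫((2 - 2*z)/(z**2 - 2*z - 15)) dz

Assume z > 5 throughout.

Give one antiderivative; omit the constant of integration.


Step 1. Decompose ∫((2 - 2*z)/(z**2 - 2*z - 15)) dz by partial fractions, (2 - 2*z)/(z**2 - 2*z - 15) = -1/(z + 3) - 1/(z - 5): now ∫(-1/(z - 5)) dz + ∫(-1/(z + 3)) dz.
Step 2. Evaluate the standard form [assuming z > 5]: now -log(z - 5) + ∫(-1/(z + 3)) dz.
Step 3. Evaluate the standard form [assuming z > -3]: now -log(z - 5) - log(z + 3).
Answer: -log(z - 5) - log(z + 3).


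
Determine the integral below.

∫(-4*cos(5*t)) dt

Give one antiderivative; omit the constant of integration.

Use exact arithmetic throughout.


Answer: -4*sin(5*t)/5.


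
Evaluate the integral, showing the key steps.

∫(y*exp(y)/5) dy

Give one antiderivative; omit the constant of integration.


Step 1. Integrate ∫(y*exp(y)/5) dy by parts with u = y, dv = (exp(y)/5) dy, so v = exp(y)/5: now y*exp(y)/5 + ∫(-exp(y)/5) dy.
Step 2. Evaluate the standard form: now y*exp(y)/5 - exp(y)/5.
Answer: y*exp(y)/5 - exp(y)/5.


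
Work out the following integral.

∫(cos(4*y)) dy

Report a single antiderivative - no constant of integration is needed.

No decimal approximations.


Answer: sin(4*y)/4.


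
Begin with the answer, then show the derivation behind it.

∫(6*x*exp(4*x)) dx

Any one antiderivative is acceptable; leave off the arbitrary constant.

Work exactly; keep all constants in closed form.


The answer is 3*x*exp(4*x)/2 - 3*exp(4*x)/8.
Step 1. Integrate ∫(6*x*exp(4*x)) dx by parts with u = x, dv = (6*exp(4*x)) dx, so v = 3*exp(4*x)/2: now 3*x*exp(4*x)/2 + ∫(-3*exp(4*x)/2) dx.
Step 2. Evaluate the standard form: now 3*x*exp(4*x)/2 - 3*exp(4*x)/8.
Answer: 3*x*exp(4*x)/2 - 3*exp(4*x)/8.


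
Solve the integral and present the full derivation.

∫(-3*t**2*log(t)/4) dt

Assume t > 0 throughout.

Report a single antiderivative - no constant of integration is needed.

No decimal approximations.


Step 1. Integrate ∫(-3*t**2*log(t)/4) dt by parts with u = log(t), dv = (-3*t**2/4) dt, so v = -t**3/4 [assuming t > 0]: now -t**3*log(t)/4 + ∫(t**2/4) dt.
Step 2. Evaluate the standard form: now -t**3*log(t)/4 + t**3/12.
Answer: -t**3*log(t)/4 + t**3/12.


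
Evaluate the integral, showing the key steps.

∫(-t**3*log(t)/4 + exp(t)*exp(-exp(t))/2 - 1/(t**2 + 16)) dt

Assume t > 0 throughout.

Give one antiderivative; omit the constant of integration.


Step 1. Rewrite: now ∫(-t**3*log(t)/4) dt + ∫(exp(t)*exp(-exp(t))/2) dt + ∫(-1/(t**2 + 16)) dt.
Step 2. Evaluate the standard form: now -atan(t/4)/4 + ∫(-t**3*log(t)/4) dt + ∫(exp(t)*exp(-exp(t))/2) dt.
Step 3. Integrate ∫(-t**3*log(t)/4) dt by parts with u = log(t), dv = (-t**3/4) dt, so v = -t**4/16 [assuming t > 0]: now -t**4*log(t)/16 - atan(t/4)/4 + ∫(t**3/16) dt + ∫(exp(t)*exp(-exp(t))/2) dt.
Step 4. Evaluate the standard form: now -t**4*log(t)/16 + t**4/64 - atan(t/4)/4 + ∫(exp(t)*exp(-exp(t))/2) dt.
Step 5. Substitute u = exp(t), turning ∫(exp(t)*exp(-exp(t))/2) dt into ∫(exp(-u)/2) du: now -t**4*log(t)/16 + t**4/64 - atan(t/4)/4 + ∫(exp(-u)/2) du.
Step 6. Evaluate the standard form: now -t**4*log(t)/16 + t**4/64 - atan(t/4)/4 - exp(-u)/2.
Step 7. Substitute back u = exp(t): now -t**4*log(t)/16 + t**4/64 - atan(t/4)/4 - exp(-exp(t))/2.
Answer: -t**4*log(t)/16 + t**4/64 - atan(t/4)/4 - exp(-exp(t))/2.


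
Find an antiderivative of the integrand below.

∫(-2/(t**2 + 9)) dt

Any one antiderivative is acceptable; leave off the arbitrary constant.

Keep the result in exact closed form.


Answer: -2*atan(t/3)/3.


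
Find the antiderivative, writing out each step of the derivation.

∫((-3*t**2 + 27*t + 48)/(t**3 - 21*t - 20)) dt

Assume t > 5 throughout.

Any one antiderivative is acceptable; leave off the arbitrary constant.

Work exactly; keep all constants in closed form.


Step 1. Decompose ∫((-3*t**2 + 27*t + 48)/(t**3 - 21*t - 20)) dt by partial fractions, (-3*t**2 + 27*t + 48)/(t**3 - 21*t - 20) = -4/(t + 4) - 1/(t + 1) + 2/(t - 5): now ∫(2/(t - 5)) dt + ∫(-1/(t + 1)) dt + ∫(-4/(t + 4)) dt.
Step 2. Evaluate the standard form [assuming t > 5]: now 2*log(t - 5) + ∫(-1/(t + 1)) dt + ∫(-4/(t + 4)) dt.
Step 3. Evaluate the standard form [assuming t > -4]: now 2*log(t - 5) - 4*log(t + 4) + ∫(-1/(t + 1)) dt.
Step 4. Evaluate the standard form [assuming t > -1]: now 2*log(t - 5) - log(t + 1) - 4*log(t + 4).
Answer: 2*log(t - 5) - log(t + 1) - 4*log(t + 4).


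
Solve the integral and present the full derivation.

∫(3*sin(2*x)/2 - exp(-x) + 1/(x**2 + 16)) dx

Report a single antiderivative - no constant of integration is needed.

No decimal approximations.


Step 1. Rewrite: now ∫(1/(x**2 + 16)) dx + ∫(-exp(-x)) dx + ∫(3*sin(2*x)/2) dx.
Step 2. Evaluate the standard form: now atan(x/4)/4 + ∫(-exp(-x)) dx + ∫(3*sin(2*x)/2) dx.
Step 3. Evaluate the standard form: now atan(x/4)/4 + ∫(3*sin(2*x)/2) dx + exp(-x).
Step 4. Evaluate the standard form: now -3*cos(2*x)/4 + atan(x/4)/4 + exp(-x).
Answer: -3*cos(2*x)/4 + atan(x/4)/4 + exp(-x).


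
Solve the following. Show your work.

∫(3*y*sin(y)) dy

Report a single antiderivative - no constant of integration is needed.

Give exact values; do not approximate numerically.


Step 1. Integrate ∫(3*y*sin(y)) dy by parts with u = y, dv = (3*sin(y)) dy, so v = -3*cos(y): now -3*y*cos(y) + ∫(3*cos(y)) dy.
Step 2. Evaluate the standard form: now -3*y*cos(y) + 3*sin(y).
Answer: -3*y*cos(y) + 3*sin(y).
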